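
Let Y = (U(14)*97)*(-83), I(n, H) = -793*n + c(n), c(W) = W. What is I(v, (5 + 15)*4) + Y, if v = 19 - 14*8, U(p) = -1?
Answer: 81707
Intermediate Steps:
v = -93 (v = 19 - 112 = -93)
I(n, H) = -792*n (I(n, H) = -793*n + n = -792*n)
Y = 8051 (Y = -1*97*(-83) = -97*(-83) = 8051)
I(v, (5 + 15)*4) + Y = -792*(-93) + 8051 = 73656 + 8051 = 81707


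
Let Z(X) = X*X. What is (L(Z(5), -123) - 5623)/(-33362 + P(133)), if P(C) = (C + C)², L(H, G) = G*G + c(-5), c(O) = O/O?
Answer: 9507/37394 ≈ 0.25424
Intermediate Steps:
c(O) = 1
Z(X) = X²
L(H, G) = 1 + G² (L(H, G) = G*G + 1 = G² + 1 = 1 + G²)
P(C) = 4*C² (P(C) = (2*C)² = 4*C²)
(L(Z(5), -123) - 5623)/(-33362 + P(133)) = ((1 + (-123)²) - 5623)/(-33362 + 4*133²) = ((1 + 15129) - 5623)/(-33362 + 4*17689) = (15130 - 5623)/(-33362 + 70756) = 9507/37394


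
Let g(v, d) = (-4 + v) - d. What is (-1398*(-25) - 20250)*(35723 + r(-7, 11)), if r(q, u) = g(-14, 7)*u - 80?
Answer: 519909600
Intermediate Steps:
g(v, d) = -4 + v - d
r(q, u) = -80 - 25*u (r(q, u) = (-4 - 14 - 1*7)*u - 80 = (-4 - 14 - 7)*u - 80 = -25*u - 80 = -80 - 25*u)
(-1398*(-25) - 20250)*(35723 + r(-7, 11)) = (-1398*(-25) - 20250)*(35723 + (-80 - 25*11)) = (34950 - 20250)*(35723 + (-80 - 275)) = 14700*(35723 - 355) = 14700*35368 = 519909600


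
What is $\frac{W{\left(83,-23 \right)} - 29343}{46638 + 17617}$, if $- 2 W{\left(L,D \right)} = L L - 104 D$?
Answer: $- \frac{67967}{128510} \approx -0.52888$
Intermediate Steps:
$W{\left(L,D \right)} = 52 D - \frac{L^{2}}{2}$ ($W{\left(L,D \right)} = - \frac{L L - 104 D}{2} = - \frac{L^{2} - 104 D}{2} = 52 D - \frac{L^{2}}{2}$)
$\frac{W{\left(83,-23 \right)} - 29343}{46638 + 17617} = \frac{\left(52 \left(-23\right) - \frac{83^{2}}{2}\right) - 29343}{46638 + 17617} = \frac{\left(-1196 - \frac{6889}{2}\right) - 29343}{64255} = \left(\left(-1196 - \frac{6889}{2}\right) - 29343\right) \frac{1}{64255} = \left(- \frac{9281}{2} - 29343\right) \frac{1}{64255} = \left(- \frac{67967}{2}\right) \frac{1}{64255} = - \frac{67967}{128510}$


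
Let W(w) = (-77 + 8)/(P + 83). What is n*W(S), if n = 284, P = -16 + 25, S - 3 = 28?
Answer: -213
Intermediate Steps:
S = 31 (S = 3 + 28 = 31)
P = 9
W(w) = -3/4 (W(w) = (-77 + 8)/(9 + 83) = -69/92 = -69*1/92 = -3/4)
n*W(S) = 284*(-3/4) = -213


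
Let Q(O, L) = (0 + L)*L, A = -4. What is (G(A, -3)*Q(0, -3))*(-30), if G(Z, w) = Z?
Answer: 1080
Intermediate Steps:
Q(O, L) = L² (Q(O, L) = L*L = L²)
(G(A, -3)*Q(0, -3))*(-30) = -4*(-3)²*(-30) = -4*9*(-30) = -36*(-30) = 1080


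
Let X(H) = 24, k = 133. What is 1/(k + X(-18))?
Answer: 1/157 ≈ 0.0063694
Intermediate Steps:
1/(k + X(-18)) = 1/(133 + 24) = 1/157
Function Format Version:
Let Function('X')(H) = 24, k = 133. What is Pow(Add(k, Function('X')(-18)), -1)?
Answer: Rational(1, 157) ≈ 0.0063694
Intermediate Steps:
Pow(Add(k, Function('X')(-18)), -1) = Pow(Add(133, 24), -1) = Pow(157, -1) = Rational(1, 157)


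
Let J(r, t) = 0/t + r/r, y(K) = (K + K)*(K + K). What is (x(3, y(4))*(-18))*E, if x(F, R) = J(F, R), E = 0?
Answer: 0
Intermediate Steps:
y(K) = 4*K**2 (y(K) = (2*K)*(2*K) = 4*K**2)
J(r, t) = 1 (J(r, t) = 0 + 1 = 1)
x(F, R) = 1
(x(3, y(4))*(-18))*E = (1*(-18))*0 = -18*0 = 0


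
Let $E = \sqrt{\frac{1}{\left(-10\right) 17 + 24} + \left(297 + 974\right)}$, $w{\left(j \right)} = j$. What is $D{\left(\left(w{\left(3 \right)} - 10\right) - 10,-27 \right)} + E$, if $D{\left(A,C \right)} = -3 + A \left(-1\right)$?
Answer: $14 + \frac{\sqrt{27092490}}{146} \approx 49.651$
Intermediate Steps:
$D{\left(A,C \right)} = -3 - A$
$E = \frac{\sqrt{27092490}}{146}$ ($E = \sqrt{\frac{1}{-170 + 24} + 1271} = \sqrt{\frac{1}{-146} + 1271} = \sqrt{- \frac{1}{146} + 1271} = \sqrt{\frac{185565}{146}} = \frac{\sqrt{27092490}}{146} \approx 35.651$)
$D{\left(\left(w{\left(3 \right)} - 10\right) - 10,-27 \right)} + E = \left(-3 - \left(\left(3 - 10\right) - 10\right)\right) + \frac{\sqrt{27092490}}{146} = \left(-3 - \left(-7 - 10\right)\right) + \frac{\sqrt{27092490}}{146} = \left(-3 - -17\right) + \frac{\sqrt{27092490}}{146} = \left(-3 + 17\right) + \frac{\sqrt{27092490}}{146} = 14 + \frac{\sqrt{27092490}}{146}$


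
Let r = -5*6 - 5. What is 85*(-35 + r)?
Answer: -5950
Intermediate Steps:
r = -35 (r = -30 - 5 = -35)
85*(-35 + r) = 85*(-35 - 35) = 85*(-70) = -5950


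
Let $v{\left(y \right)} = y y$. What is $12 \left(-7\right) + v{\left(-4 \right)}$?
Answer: $-68$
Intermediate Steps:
$v{\left(y \right)} = y^{2}$
$12 \left(-7\right) + v{\left(-4 \right)} = 12 \left(-7\right) + \left(-4\right)^{2} = -84 + 16 = -68$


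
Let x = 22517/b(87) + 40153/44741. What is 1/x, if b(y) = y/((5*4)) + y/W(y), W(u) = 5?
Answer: 3892467/4033225699 ≈ 0.00096510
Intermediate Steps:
b(y) = y/4 (b(y) = y/((5*4)) + y/5 = y/20 + y*(1/5) = y*(1/20) + y/5 = y/20 + y/5 = y/4)
x = 4033225699/3892467 (x = 22517/(((1/4)*87)) + 40153/44741 = 22517/(87/4) + 40153*(1/44741) = 22517*(4/87) + 40153/44741 = 90068/87 + 40153/44741 = 4033225699/3892467 ≈ 1036.2)
1/x = 1/(4033225699/3892467) = 3892467/4033225699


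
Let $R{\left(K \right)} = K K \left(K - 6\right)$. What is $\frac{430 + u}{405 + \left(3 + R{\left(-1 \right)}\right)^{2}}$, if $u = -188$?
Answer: $\frac{242}{421} \approx 0.57482$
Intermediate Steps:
$R{\left(K \right)} = K^{2} \left(-6 + K\right)$ ($R{\left(K \right)} = K^{2} \left(K - 6\right) = K^{2} \left(-6 + K\right)$)
$\frac{430 + u}{405 + \left(3 + R{\left(-1 \right)}\right)^{2}} = \frac{430 - 188}{405 + \left(3 + \left(-1\right)^{2} \left(-6 - 1\right)\right)^{2}} = \frac{242}{405 + \left(3 + 1 \left(-7\right)\right)^{2}} = \frac{242}{405 + \left(3 - 7\right)^{2}} = \frac{242}{405 + \left(-4\right)^{2}} = \frac{242}{405 + 16} = \frac{242}{421}$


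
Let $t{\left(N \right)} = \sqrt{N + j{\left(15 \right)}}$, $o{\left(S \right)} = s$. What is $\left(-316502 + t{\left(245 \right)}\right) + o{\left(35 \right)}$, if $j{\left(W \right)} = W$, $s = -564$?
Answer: $-317066 + 2 \sqrt{65} \approx -3.1705 \cdot 10^{5}$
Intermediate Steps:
$o{\left(S \right)} = -564$
$t{\left(N \right)} = \sqrt{15 + N}$ ($t{\left(N \right)} = \sqrt{N + 15} = \sqrt{15 + N}$)
$\left(-316502 + t{\left(245 \right)}\right) + o{\left(35 \right)} = \left(-316502 + \sqrt{15 + 245}\right) - 564 = \left(-316502 + \sqrt{260}\right) - 564 = \left(-316502 + 2 \sqrt{65}\right) - 564 = -317066 + 2 \sqrt{65}$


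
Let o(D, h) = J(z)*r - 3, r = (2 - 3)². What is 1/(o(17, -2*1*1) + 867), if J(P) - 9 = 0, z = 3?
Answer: 1/873 ≈ 0.0011455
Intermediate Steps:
J(P) = 9 (J(P) = 9 + 0 = 9)
r = 1 (r = (-1)² = 1)
o(D, h) = 6 (o(D, h) = 9*1 - 3 = 9 - 3 = 6)
1/(o(17, -2*1*1) + 867) = 1/(6 + 867) = 1/873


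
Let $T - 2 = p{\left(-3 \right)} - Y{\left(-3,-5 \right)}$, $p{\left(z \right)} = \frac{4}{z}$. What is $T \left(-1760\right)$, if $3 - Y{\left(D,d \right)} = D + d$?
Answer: $\frac{54560}{3} \approx 18187.0$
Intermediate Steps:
$Y{\left(D,d \right)} = 3 - D - d$ ($Y{\left(D,d \right)} = 3 - \left(D + d\right) = 3 - D - d$)
$T = - \frac{31}{3}$ ($T = 2 - \left(3 + 3 + 5 + \frac{4}{3}\right) = 2 + \left(4 \left(- \frac{1}{3}\right) - \left(3 + 3 + 5\right)\right) = 2 - \frac{37}{3} = - \frac{31}{3} \approx -10.333$)
$T \left(-1760\right) = \left(- \frac{31}{3}\right) \left(-1760\right) = \frac{54560}{3}$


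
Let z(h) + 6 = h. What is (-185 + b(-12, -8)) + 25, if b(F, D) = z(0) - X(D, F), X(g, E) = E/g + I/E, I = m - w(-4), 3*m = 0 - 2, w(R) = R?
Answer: -1505/9 ≈ -167.22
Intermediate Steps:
z(h) = -6 + h
m = -⅔ (m = (0 - 2)/3 = (⅓)*(-2) = -⅔ ≈ -0.66667)
I = 10/3 (I = -⅔ - 1*(-4) = -⅔ + 4 = 10/3 ≈ 3.3333)
X(g, E) = 10/(3*E) + E/g (X(g, E) = E/g + 10/(3*E) = 10/(3*E) + E/g)
b(F, D) = -6 - 10/(3*F) - F/D (b(F, D) = (-6 + 0) - (10/(3*F) + F/D) = -6 + (-10/(3*F) - F/D) = -6 - 10/(3*F) - F/D)
(-185 + b(-12, -8)) + 25 = (-185 + (-6 - 10/3/(-12) - 1*(-12)/(-8))) + 25 = (-185 + (-6 - 10/3*(-1/12) - 1*(-12)*(-⅛))) + 25 = (-185 + (-6 + 5/18 - 3/2)) + 25 = (-185 - 65/9) + 25 = -1730/9 + 25 = -1505/9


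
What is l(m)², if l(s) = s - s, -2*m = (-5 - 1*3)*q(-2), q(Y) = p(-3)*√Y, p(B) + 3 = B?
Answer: 0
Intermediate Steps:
p(B) = -3 + B
q(Y) = -6*√Y (q(Y) = (-3 - 3)*√Y = -6*√Y)
m = -24*I*√2 (m = -(-5 - 1*3)*(-6*I*√2)/2 = -(-5 - 3)*(-6*I*√2)/2 = -(-4)*(-6*I*√2) = -24*I*√2 ≈ -33.941*I)
l(s) = 0
l(m)² = 0² = 0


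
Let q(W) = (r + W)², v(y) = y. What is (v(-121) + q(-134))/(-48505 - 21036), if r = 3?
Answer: -17040/69541 ≈ -0.24504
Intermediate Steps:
q(W) = (3 + W)²
(v(-121) + q(-134))/(-48505 - 21036) = (-121 + (3 - 134)²)/(-48505 - 21036) = (-121 + (-131)²)/(-69541) = (-121 + 17161)*(-1/69541) = 17040*(-1/69541) = -17040/69541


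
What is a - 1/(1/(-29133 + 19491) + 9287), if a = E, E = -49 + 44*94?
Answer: 365971439369/89545253 ≈ 4087.0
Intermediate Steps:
E = 4087 (E = -49 + 4136 = 4087)
a = 4087
a - 1/(1/(-29133 + 19491) + 9287) = 4087 - 1/(1/(-29133 + 19491) + 9287) = 4087 - 1/(1/(-9642) + 9287) = 4087 - 1/(-1/9642 + 9287) = 4087 - 1/89545253/9642 = 4087 - 1*9642/89545253 = 4087 - 9642/89545253 = 365971439369/89545253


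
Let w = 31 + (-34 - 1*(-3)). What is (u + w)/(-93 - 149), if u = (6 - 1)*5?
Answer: -25/242 ≈ -0.10331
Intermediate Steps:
w = 0 (w = 31 + (-34 + 3) = 31 - 31 = 0)
u = 25 (u = 5*5 = 25)
(u + w)/(-93 - 149) = (25 + 0)/(-93 - 149) = 25/(-242) = 25*(-1/242) = -25/242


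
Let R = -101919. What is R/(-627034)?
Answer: 101919/627034 ≈ 0.16254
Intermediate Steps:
R/(-627034) = -101919/(-627034) = -101919*(-1/627034) = 101919/627034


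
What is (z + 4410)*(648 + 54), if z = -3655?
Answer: 530010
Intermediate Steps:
(z + 4410)*(648 + 54) = (-3655 + 4410)*(648 + 54) = 755*702 = 530010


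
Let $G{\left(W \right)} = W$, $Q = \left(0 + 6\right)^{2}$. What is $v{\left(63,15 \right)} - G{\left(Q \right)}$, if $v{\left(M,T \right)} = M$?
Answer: $27$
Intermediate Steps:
$Q = 36$ ($Q = 6^{2} = 36$)
$v{\left(63,15 \right)} - G{\left(Q \right)} = 63 - 36 = 27$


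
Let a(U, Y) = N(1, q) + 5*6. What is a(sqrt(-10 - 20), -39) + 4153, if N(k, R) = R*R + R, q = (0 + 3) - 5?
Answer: 4185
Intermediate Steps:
q = -2 (q = 3 - 5 = -2)
N(k, R) = R + R**2 (N(k, R) = R**2 + R = R + R**2)
a(U, Y) = 32 (a(U, Y) = -2*(1 - 2) + 5*6 = -2*(-1) + 30 = 2 + 30 = 32)
a(sqrt(-10 - 20), -39) + 4153 = 32 + 4153 = 4185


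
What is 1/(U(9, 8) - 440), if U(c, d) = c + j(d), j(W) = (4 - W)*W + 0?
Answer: -1/463 ≈ -0.0021598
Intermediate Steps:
j(W) = W*(4 - W) (j(W) = W*(4 - W) + 0 = W*(4 - W))
U(c, d) = c + d*(4 - d)
1/(U(9, 8) - 440) = 1/((9 - 1*8*(-4 + 8)) - 440) = 1/((9 - 1*8*4) - 440) = 1/((9 - 32) - 440) = 1/(-23 - 440) = 1/(-463) = -1/463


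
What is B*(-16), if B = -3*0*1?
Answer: 0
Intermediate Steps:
B = 0 (B = 0*1 = 0)
B*(-16) = 0*(-16) = 0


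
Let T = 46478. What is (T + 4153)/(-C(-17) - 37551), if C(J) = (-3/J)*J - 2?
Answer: -50631/37546 ≈ -1.3485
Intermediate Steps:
C(J) = -5 (C(J) = -3 - 2 = -5)
(T + 4153)/(-C(-17) - 37551) = (46478 + 4153)/(-1*(-5) - 37551) = 50631/(5 - 37551) = 50631/(-37546) = 50631*(-1/37546) = -50631/37546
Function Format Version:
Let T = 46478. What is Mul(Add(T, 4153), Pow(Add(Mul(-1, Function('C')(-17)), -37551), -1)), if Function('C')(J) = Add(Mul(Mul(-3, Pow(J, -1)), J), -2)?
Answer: Rational(-50631, 37546) ≈ -1.3485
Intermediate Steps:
Function('C')(J) = -5 (Function('C')(J) = Add(-3, -2) = -5)
Mul(Add(T, 4153), Pow(Add(Mul(-1, Function('C')(-17)), -37551), -1)) = Mul(Add(46478, 4153), Pow(Add(Mul(-1, -5), -37551), -1)) = Mul(50631, Pow(Add(5, -37551), -1)) = Mul(50631, Pow(-37546, -1)) = Mul(50631, Rational(-1, 37546)) = Rational(-50631, 37546)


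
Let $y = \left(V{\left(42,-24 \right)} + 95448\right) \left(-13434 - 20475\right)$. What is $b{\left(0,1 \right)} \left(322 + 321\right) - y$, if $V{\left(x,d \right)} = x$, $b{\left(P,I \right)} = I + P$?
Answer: $3237971053$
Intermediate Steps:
$y = -3237970410$ ($y = \left(42 + 95448\right) \left(-13434 - 20475\right) = 95490 \left(-33909\right) = -3237970410$)
$b{\left(0,1 \right)} \left(322 + 321\right) - y = \left(1 + 0\right) \left(322 + 321\right) - -3237970410 = 1 \cdot 643 + 3237970410 = 643 + 3237970410 = 3237971053$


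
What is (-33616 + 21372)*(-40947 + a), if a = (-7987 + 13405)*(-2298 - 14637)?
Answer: 1123935249588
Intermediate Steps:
a = -91753830 (a = 5418*(-16935) = -91753830)
(-33616 + 21372)*(-40947 + a) = (-33616 + 21372)*(-40947 - 91753830) = -12244*(-91794777) = 1123935249588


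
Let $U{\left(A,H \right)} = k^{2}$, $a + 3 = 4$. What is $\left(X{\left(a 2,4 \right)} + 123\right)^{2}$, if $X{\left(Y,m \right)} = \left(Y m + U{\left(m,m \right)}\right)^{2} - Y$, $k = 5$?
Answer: $1464100$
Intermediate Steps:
$a = 1$ ($a = -3 + 4 = 1$)
$U{\left(A,H \right)} = 25$ ($U{\left(A,H \right)} = 5^{2} = 25$)
$X{\left(Y,m \right)} = \left(25 + Y m\right)^{2} - Y$ ($X{\left(Y,m \right)} = \left(Y m + 25\right)^{2} - Y = \left(25 + Y m\right)^{2} - Y$)
$\left(X{\left(a 2,4 \right)} + 123\right)^{2} = \left(\left(\left(25 + 1 \cdot 2 \cdot 4\right)^{2} - 1 \cdot 2\right) + 123\right)^{2} = \left(\left(\left(25 + 2 \cdot 4\right)^{2} - 2\right) + 123\right)^{2} = \left(\left(\left(25 + 8\right)^{2} - 2\right) + 123\right)^{2} = \left(\left(33^{2} - 2\right) + 123\right)^{2} = \left(\left(1089 - 2\right) + 123\right)^{2} = \left(1087 + 123\right)^{2} = 1210^{2} = 1464100$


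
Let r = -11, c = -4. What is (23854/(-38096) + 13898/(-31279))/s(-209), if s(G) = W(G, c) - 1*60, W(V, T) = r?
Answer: 637793737/42301969832 ≈ 0.015077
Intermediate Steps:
W(V, T) = -11
s(G) = -71 (s(G) = -11 - 1*60 = -11 - 60 = -71)
(23854/(-38096) + 13898/(-31279))/s(-209) = (23854/(-38096) + 13898/(-31279))/(-71) = (23854*(-1/38096) + 13898*(-1/31279))*(-1/71) = (-11927/19048 - 13898/31279)*(-1/71) = -637793737/595802392*(-1/71) = 637793737/42301969832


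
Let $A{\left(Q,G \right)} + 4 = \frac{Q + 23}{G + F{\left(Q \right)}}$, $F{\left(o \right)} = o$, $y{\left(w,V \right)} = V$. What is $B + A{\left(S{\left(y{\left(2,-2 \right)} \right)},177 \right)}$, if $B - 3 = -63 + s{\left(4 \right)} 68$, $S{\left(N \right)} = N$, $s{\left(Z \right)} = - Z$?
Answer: $- \frac{8397}{25} \approx -335.88$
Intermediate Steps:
$B = -332$ ($B = 3 + \left(-63 + \left(-1\right) 4 \cdot 68\right) = 3 - 335 = -332$)
$A{\left(Q,G \right)} = -4 + \frac{23 + Q}{G + Q}$ ($A{\left(Q,G \right)} = -4 + \frac{Q + 23}{G + Q} = -4 + \frac{23 + Q}{G + Q}$)
$B + A{\left(S{\left(y{\left(2,-2 \right)} \right)},177 \right)} = -332 + \frac{23 - 708 - -6}{177 - 2} = -332 + \frac{23 - 708 + 6}{175} = -332 + \frac{1}{175} \left(-679\right) = -332 - \frac{97}{25} = - \frac{8397}{25}$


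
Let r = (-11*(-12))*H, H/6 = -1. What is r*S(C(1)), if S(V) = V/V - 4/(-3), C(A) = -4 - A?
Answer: -1848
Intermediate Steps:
H = -6 (H = 6*(-1) = -6)
r = -792 (r = -11*(-12)*(-6) = 132*(-6) = -792)
S(V) = 7/3 (S(V) = 1 - 4*(-⅓) = 1 + 4/3 = 7/3)
r*S(C(1)) = -792*7/3 = -1848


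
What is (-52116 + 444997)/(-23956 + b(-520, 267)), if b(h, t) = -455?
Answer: -392881/24411 ≈ -16.094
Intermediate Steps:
(-52116 + 444997)/(-23956 + b(-520, 267)) = (-52116 + 444997)/(-23956 - 455) = 392881/(-24411) = 392881*(-1/24411) = -392881/24411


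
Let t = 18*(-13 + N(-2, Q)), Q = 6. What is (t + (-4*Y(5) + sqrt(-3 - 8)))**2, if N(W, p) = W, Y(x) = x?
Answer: (290 - I*sqrt(11))**2 ≈ 84089.0 - 1924.0*I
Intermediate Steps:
t = -270 (t = 18*(-13 - 2) = 18*(-15) = -270)
(t + (-4*Y(5) + sqrt(-3 - 8)))**2 = (-270 + (-4*5 + sqrt(-3 - 8)))**2 = (-270 + (-20 + sqrt(-11)))**2 = (-270 + (-20 + I*sqrt(11)))**2 = (-290 + I*sqrt(11))**2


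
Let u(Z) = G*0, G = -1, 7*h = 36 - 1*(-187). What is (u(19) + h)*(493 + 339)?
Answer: 185536/7 ≈ 26505.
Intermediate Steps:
h = 223/7 (h = (36 - 1*(-187))/7 = (36 + 187)/7 = (1/7)*223 = 223/7 ≈ 31.857)
u(Z) = 0 (u(Z) = -1*0 = 0)
(u(19) + h)*(493 + 339) = (0 + 223/7)*(493 + 339) = (223/7)*832 = 185536/7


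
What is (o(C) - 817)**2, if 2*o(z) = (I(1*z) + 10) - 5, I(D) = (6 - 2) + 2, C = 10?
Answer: 2634129/4 ≈ 6.5853e+5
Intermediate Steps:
I(D) = 6 (I(D) = 4 + 2 = 6)
o(z) = 11/2 (o(z) = ((6 + 10) - 5)/2 = (16 - 5)/2 = (1/2)*11 = 11/2)
(o(C) - 817)**2 = (11/2 - 817)**2 = (-1623/2)**2 = 2634129/4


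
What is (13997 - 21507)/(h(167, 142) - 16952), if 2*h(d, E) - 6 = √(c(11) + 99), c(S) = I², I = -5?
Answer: 12728699/28726857 + 751*√31/28726857 ≈ 0.44324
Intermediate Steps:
c(S) = 25 (c(S) = (-5)² = 25)
h(d, E) = 3 + √31 (h(d, E) = 3 + √(25 + 99)/2 = 3 + √124/2 = 3 + (2*√31)/2 = 3 + √31)
(13997 - 21507)/(h(167, 142) - 16952) = (13997 - 21507)/((3 + √31) - 16952) = -7510/(-16949 + √31)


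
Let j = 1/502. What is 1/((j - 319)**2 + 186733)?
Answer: 252004/72701321701 ≈ 3.4663e-6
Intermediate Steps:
j = 1/502 ≈ 0.0019920
1/((j - 319)**2 + 186733) = 1/((1/502 - 319)**2 + 186733) = 1/((-160137/502)**2 + 186733) = 1/(25643858769/252004 + 186733) = 1/(72701321701/252004) = 252004/72701321701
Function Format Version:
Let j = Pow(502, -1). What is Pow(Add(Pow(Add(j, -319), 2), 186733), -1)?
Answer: Rational(252004, 72701321701) ≈ 3.4663e-6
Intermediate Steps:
j = Rational(1, 502) ≈ 0.0019920
Pow(Add(Pow(Add(j, -319), 2), 186733), -1) = Pow(Add(Pow(Add(Rational(1, 502), -319), 2), 186733), -1) = Pow(Add(Pow(Rational(-160137, 502), 2), 186733), -1) = Pow(Add(Rational(25643858769, 252004), 186733), -1) = Pow(Rational(72701321701, 252004), -1) = Rational(252004, 72701321701)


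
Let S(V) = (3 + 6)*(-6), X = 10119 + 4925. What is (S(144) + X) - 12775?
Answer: 2215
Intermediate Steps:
X = 15044
S(V) = -54 (S(V) = 9*(-6) = -54)
(S(144) + X) - 12775 = (-54 + 15044) - 12775 = 14990 - 12775 = 2215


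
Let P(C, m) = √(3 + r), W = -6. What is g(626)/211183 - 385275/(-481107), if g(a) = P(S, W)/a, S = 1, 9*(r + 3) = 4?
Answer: 2315162286554/2891027902623 ≈ 0.80081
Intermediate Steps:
r = -23/9 (r = -3 + (⅑)*4 = -3 + 4/9 = -23/9 ≈ -2.5556)
P(C, m) = ⅔ (P(C, m) = √(3 - 23/9) = √(4/9) = ⅔)
g(a) = 2/(3*a)
g(626)/211183 - 385275/(-481107) = ((⅔)/626)/211183 - 385275/(-481107) = ((⅔)*(1/626))*(1/211183) - 385275*(-1/481107) = (1/939)*(1/211183) + 11675/14579 = 1/198300837 + 11675/14579 = 2315162286554/2891027902623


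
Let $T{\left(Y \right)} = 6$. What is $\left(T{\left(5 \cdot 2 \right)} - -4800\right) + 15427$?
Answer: $20233$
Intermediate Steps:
$\left(T{\left(5 \cdot 2 \right)} - -4800\right) + 15427 = \left(6 - -4800\right) + 15427 = \left(6 + 4800\right) + 15427 = 4806 + 15427 = 20233$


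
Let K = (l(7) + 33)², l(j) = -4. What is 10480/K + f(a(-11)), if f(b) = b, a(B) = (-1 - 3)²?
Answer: 23936/841 ≈ 28.461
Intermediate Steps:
a(B) = 16 (a(B) = (-4)² = 16)
K = 841 (K = (-4 + 33)² = 29² = 841)
10480/K + f(a(-11)) = 10480/841 + 16 = 23936/841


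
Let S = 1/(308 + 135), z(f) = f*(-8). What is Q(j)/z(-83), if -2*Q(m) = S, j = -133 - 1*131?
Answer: -1/588304 ≈ -1.6998e-6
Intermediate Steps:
z(f) = -8*f
S = 1/443 ≈ 0.0022573
j = -264 (j = -133 - 131 = -264)
Q(m) = -1/886 (Q(m) = -1/2*1/443 = -1/886)
Q(j)/z(-83) = -1/(886*((-8*(-83)))) = -1/886/664 = -1/886*1/664 = -1/588304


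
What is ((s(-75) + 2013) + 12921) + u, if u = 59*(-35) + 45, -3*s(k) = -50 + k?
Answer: 38867/3 ≈ 12956.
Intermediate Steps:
s(k) = 50/3 - k/3 (s(k) = -(-50 + k)/3 = 50/3 - k/3)
u = -2020 (u = -2065 + 45 = -2020)
((s(-75) + 2013) + 12921) + u = (((50/3 - 1/3*(-75)) + 2013) + 12921) - 2020 = (((50/3 + 25) + 2013) + 12921) - 2020 = ((125/3 + 2013) + 12921) - 2020 = (6164/3 + 12921) - 2020 = 44927/3 - 2020 = 38867/3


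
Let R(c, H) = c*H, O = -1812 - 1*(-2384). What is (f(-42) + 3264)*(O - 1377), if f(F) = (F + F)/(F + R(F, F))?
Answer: -107726710/41 ≈ -2.6275e+6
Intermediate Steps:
O = 572 (O = -1812 + 2384 = 572)
R(c, H) = H*c
f(F) = 2*F/(F + F**2) (f(F) = (F + F)/(F + F*F) = (2*F)/(F + F**2) = 2*F/(F + F**2))
(f(-42) + 3264)*(O - 1377) = (2/(1 - 42) + 3264)*(572 - 1377) = (2/(-41) + 3264)*(-805) = (2*(-1/41) + 3264)*(-805) = (-2/41 + 3264)*(-805) = (133822/41)*(-805) = -107726710/41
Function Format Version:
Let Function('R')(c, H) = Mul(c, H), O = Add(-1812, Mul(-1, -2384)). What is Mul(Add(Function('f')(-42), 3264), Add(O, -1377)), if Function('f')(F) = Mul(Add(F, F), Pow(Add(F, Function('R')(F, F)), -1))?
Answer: Rational(-107726710, 41) ≈ -2.6275e+6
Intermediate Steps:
O = 572 (O = Add(-1812, 2384) = 572)
Function('R')(c, H) = Mul(H, c)
Function('f')(F) = Mul(2, F, Pow(Add(F, Pow(F, 2)), -1)) (Function('f')(F) = Mul(Add(F, F), Pow(Add(F, Mul(F, F)), -1)) = Mul(Mul(2, F), Pow(Add(F, Pow(F, 2)), -1)) = Mul(2, F, Pow(Add(F, Pow(F, 2)), -1)))
Mul(Add(Function('f')(-42), 3264), Add(O, -1377)) = Mul(Add(Mul(2, Pow(Add(1, -42), -1)), 3264), Add(572, -1377)) = Mul(Add(Mul(2, Pow(-41, -1)), 3264), -805) = Mul(Add(Mul(2, Rational(-1, 41)), 3264), -805) = Mul(Add(Rational(-2, 41), 3264), -805) = Mul(Rational(133822, 41), -805) = Rational(-107726710, 41)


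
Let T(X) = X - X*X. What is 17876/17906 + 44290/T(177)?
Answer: -59045897/139451928 ≈ -0.42341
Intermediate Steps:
T(X) = X - X²
17876/17906 + 44290/T(177) = 17876/17906 + 44290/((177*(1 - 1*177))) = 17876*(1/17906) + 44290/((177*(1 - 177))) = 8938/8953 + 44290/((177*(-176))) = 8938/8953 + 44290/(-31152) = 8938/8953 + 44290*(-1/31152) = 8938/8953 - 22145/15576 = -59045897/139451928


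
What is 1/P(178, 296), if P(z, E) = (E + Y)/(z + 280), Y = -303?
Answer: -458/7 ≈ -65.429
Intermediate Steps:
P(z, E) = (-303 + E)/(280 + z) (P(z, E) = (E - 303)/(z + 280) = (-303 + E)/(280 + z))
1/P(178, 296) = 1/((-303 + 296)/(280 + 178)) = 1/(-7/458) = -458/7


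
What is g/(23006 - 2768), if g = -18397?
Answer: -18397/20238 ≈ -0.90903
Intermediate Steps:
g/(23006 - 2768) = -18397/(23006 - 2768) = -18397/20238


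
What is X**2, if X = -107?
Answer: 11449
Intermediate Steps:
X**2 = (-107)**2 = 11449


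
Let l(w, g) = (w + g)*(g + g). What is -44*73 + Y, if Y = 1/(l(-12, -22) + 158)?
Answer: -5312647/1654 ≈ -3212.0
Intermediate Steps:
l(w, g) = 2*g*(g + w) (l(w, g) = (g + w)*(2*g) = 2*g*(g + w))
Y = 1/1654 (Y = 1/(2*(-22)*(-22 - 12) + 158) = 1/(2*(-22)*(-34) + 158) = 1/(1496 + 158) = 1/1654 ≈ 0.00060460)
-44*73 + Y = -44*73 + 1/1654 = -3212 + 1/1654 = -5312647/1654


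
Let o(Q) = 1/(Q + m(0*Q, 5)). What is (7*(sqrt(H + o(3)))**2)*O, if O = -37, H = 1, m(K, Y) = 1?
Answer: -1295/4 ≈ -323.75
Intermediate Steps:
o(Q) = 1/(1 + Q) (o(Q) = 1/(Q + 1) = 1/(1 + Q))
(7*(sqrt(H + o(3)))**2)*O = (7*(sqrt(1 + 1/(1 + 3)))**2)*(-37) = (7*(sqrt(1 + 1/4))**2)*(-37) = (7*(sqrt(5/4))**2)*(-37) = (7*(sqrt(5)/2)**2)*(-37) = (7*(5/4))*(-37) = (35/4)*(-37) = -1295/4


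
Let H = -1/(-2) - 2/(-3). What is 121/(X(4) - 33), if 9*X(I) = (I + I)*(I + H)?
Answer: -3267/767 ≈ -4.2595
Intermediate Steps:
H = 7/6 (H = -1*(-½) - 2*(-⅓) = ½ + ⅔ = 7/6 ≈ 1.1667)
X(I) = 2*I*(7/6 + I)/9 (X(I) = ((I + I)*(I + 7/6))/9 = ((2*I)*(7/6 + I))/9 = (2*I*(7/6 + I))/9 = 2*I*(7/6 + I)/9)
121/(X(4) - 33) = 121/((1/27)*4*(7 + 6*4) - 33) = 121/((1/27)*4*(7 + 24) - 33) = 121/((1/27)*4*31 - 33) = 121/(124/27 - 33) = 121/(-767/27) = -27/767*121 = -3267/767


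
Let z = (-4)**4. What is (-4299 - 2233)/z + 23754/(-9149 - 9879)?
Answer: -8148245/304448 ≈ -26.764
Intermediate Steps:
z = 256
(-4299 - 2233)/z + 23754/(-9149 - 9879) = (-4299 - 2233)/256 + 23754/(-9149 - 9879) = -6532*1/256 + 23754/(-19028) = -1633/64 + 23754*(-1/19028) = -1633/64 - 11877/9514 = -8148245/304448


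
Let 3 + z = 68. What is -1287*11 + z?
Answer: -14092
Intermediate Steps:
z = 65 (z = -3 + 68 = 65)
-1287*11 + z = -1287*11 + 65 = -117*121 + 65 = -14157 + 65 = -14092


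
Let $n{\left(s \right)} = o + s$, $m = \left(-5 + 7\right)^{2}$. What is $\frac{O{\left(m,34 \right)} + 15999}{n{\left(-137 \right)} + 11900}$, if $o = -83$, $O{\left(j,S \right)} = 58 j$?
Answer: $\frac{16231}{11680} \approx 1.3896$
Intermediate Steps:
$m = 4$ ($m = 2^{2} = 4$)
$n{\left(s \right)} = -83 + s$
$\frac{O{\left(m,34 \right)} + 15999}{n{\left(-137 \right)} + 11900} = \frac{58 \cdot 4 + 15999}{\left(-83 - 137\right) + 11900} = \frac{232 + 15999}{-220 + 11900} = \frac{16231}{11680}$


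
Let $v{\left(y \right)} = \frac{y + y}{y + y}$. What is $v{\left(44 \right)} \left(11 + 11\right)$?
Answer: $22$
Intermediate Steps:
$v{\left(y \right)} = 1$ ($v{\left(y \right)} = \frac{2 y}{2 y} = 2 y \frac{1}{2 y} = 1$)
$v{\left(44 \right)} \left(11 + 11\right) = 1 \left(11 + 11\right) = 1 \cdot 22 = 22$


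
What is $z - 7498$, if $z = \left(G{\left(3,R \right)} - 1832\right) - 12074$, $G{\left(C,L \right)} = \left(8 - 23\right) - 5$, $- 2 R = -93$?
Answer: $-21424$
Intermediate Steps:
$R = \frac{93}{2}$ ($R = \left(- \frac{1}{2}\right) \left(-93\right) = \frac{93}{2} \approx 46.5$)
$G{\left(C,L \right)} = -20$ ($G{\left(C,L \right)} = -15 - 5 = -20$)
$z = -13926$ ($z = \left(-20 - 1832\right) - 12074 = -1852 - 12074 = -13926$)
$z - 7498 = -13926 - 7498 = -21424$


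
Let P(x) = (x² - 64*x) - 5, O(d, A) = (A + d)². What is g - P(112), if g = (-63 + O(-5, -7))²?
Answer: 1190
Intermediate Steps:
P(x) = -5 + x² - 64*x
g = 6561 (g = (-63 + (-7 - 5)²)² = (-63 + (-12)²)² = (-63 + 144)² = 81² = 6561)
g - P(112) = 6561 - (-5 + 112² - 64*112) = 6561 - (-5 + 12544 - 7168) = 6561 - 1*5371 = 6561 - 5371 = 1190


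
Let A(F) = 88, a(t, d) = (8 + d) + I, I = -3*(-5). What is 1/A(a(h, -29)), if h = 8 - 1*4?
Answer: 1/88 ≈ 0.011364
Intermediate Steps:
I = 15
h = 4 (h = 8 - 4 = 4)
a(t, d) = 23 + d (a(t, d) = (8 + d) + 15 = 23 + d)
1/A(a(h, -29)) = 1/88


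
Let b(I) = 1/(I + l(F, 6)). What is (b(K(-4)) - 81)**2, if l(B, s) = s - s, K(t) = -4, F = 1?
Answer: 105625/16 ≈ 6601.6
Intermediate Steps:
l(B, s) = 0
b(I) = 1/I (b(I) = 1/(I + 0) = 1/I)
(b(K(-4)) - 81)**2 = (1/(-4) - 81)**2 = (-1/4 - 81)**2 = (-325/4)**2 = 105625/16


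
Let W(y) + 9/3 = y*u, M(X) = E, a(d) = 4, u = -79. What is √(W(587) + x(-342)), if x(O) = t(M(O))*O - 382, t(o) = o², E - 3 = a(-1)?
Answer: 2*I*√15879 ≈ 252.02*I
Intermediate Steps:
E = 7 (E = 3 + 4 = 7)
M(X) = 7
W(y) = -3 - 79*y (W(y) = -3 + y*(-79) = -3 - 79*y)
x(O) = -382 + 49*O (x(O) = 7²*O - 382 = 49*O - 382 = -382 + 49*O)
√(W(587) + x(-342)) = √((-3 - 79*587) + (-382 + 49*(-342))) = √((-3 - 46373) + (-382 - 16758)) = √(-46376 - 17140) = √(-63516) = 2*I*√15879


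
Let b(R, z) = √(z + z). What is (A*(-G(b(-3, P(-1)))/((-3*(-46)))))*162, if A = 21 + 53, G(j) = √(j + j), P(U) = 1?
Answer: -1998*2^(¾)/23 ≈ -146.10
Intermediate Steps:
b(R, z) = √2*√z (b(R, z) = √(2*z) = √2*√z)
G(j) = √2*√j (G(j) = √(2*j) = √2*√j)
A = 74
(A*(-G(b(-3, P(-1)))/((-3*(-46)))))*162 = (74*(-√2*√(√2*√1)/((-3*(-46)))))*162 = (74*(-√2*√(√2*1)/138))*162 = (74*(-√2*√(√2)/138))*162 = (74*(-√2*2^(¼)/138))*162 = (74*(-2^(¾)/138))*162 = -37*2^(¾)/69*162 = -1998*2^(¾)/23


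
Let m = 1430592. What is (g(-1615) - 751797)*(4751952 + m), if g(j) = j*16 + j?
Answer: -4817759777088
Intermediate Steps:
g(j) = 17*j (g(j) = 16*j + j = 17*j)
(g(-1615) - 751797)*(4751952 + m) = (17*(-1615) - 751797)*(4751952 + 1430592) = (-27455 - 751797)*6182544 = -779252*6182544 = -4817759777088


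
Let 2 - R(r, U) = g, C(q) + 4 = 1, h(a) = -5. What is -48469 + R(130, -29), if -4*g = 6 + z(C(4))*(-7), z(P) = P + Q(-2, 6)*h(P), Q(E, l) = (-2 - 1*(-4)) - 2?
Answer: -193841/4 ≈ -48460.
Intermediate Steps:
C(q) = -3 (C(q) = -4 + 1 = -3)
Q(E, l) = 0 (Q(E, l) = (-2 + 4) - 2 = 2 - 2 = 0)
z(P) = P (z(P) = P + 0*(-5) = P + 0 = P)
g = -27/4 (g = -(6 - 3*(-7))/4 = -(6 + 21)/4 = -¼*27 = -27/4 ≈ -6.7500)
R(r, U) = 35/4 (R(r, U) = 2 - 1*(-27/4) = 2 + 27/4 = 35/4)
-48469 + R(130, -29) = -48469 + 35/4 = -193841/4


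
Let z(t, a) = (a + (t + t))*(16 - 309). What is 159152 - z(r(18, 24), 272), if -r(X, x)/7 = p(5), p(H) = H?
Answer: 218338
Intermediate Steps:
r(X, x) = -35 (r(X, x) = -7*5 = -35)
z(t, a) = -586*t - 293*a (z(t, a) = (a + 2*t)*(-293) = -586*t - 293*a)
159152 - z(r(18, 24), 272) = 159152 - (-586*(-35) - 293*272) = 159152 - (20510 - 79696) = 159152 - 1*(-59186) = 159152 + 59186 = 218338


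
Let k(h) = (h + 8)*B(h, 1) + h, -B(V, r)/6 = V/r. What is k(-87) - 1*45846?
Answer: -87171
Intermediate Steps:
B(V, r) = -6*V/r
k(h) = h - 6*h*(8 + h) (k(h) = (h + 8)*(-6*h/1) + h = (8 + h)*(-6*h*1) + h = (8 + h)*(-6*h) + h = -6*h*(8 + h) + h = h - 6*h*(8 + h))
k(-87) - 1*45846 = -87*(-47 - 6*(-87)) - 1*45846 = -87*(-47 + 522) - 45846 = -87*475 - 45846 = -41325 - 45846 = -87171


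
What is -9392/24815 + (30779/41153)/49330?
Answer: -544734971577/1439324940410 ≈ -0.37847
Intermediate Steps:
-9392/24815 + (30779/41153)/49330 = -9392*1/24815 + (30779*(1/41153))*(1/49330) = -9392/24815 + (4397/5879)*(1/49330) = -9392/24815 + 4397/290011070 = -544734971577/1439324940410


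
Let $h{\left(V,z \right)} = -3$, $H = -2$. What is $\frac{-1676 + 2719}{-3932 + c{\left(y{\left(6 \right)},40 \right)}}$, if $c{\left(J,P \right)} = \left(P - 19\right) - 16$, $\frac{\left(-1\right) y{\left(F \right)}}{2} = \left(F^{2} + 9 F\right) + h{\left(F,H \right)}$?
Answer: $- \frac{149}{561} \approx -0.2656$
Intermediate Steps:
$y{\left(F \right)} = 6 - 18 F - 2 F^{2}$ ($y{\left(F \right)} = - 2 \left(\left(F^{2} + 9 F\right) - 3\right) = - 2 \left(-3 + F^{2} + 9 F\right) = 6 - 18 F - 2 F^{2}$)
$c{\left(J,P \right)} = -35 + P$ ($c{\left(J,P \right)} = \left(-19 + P\right) - 16 = -35 + P$)
$\frac{-1676 + 2719}{-3932 + c{\left(y{\left(6 \right)},40 \right)}} = \frac{-1676 + 2719}{-3932 + \left(-35 + 40\right)} = \frac{1043}{-3932 + 5} = \frac{1043}{-3927} = 1043 \left(- \frac{1}{3927}\right) = - \frac{149}{561}$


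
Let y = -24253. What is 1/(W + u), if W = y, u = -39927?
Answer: -1/64180 ≈ -1.5581e-5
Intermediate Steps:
W = -24253
1/(W + u) = 1/(-24253 - 39927) = 1/(-64180) = -1/64180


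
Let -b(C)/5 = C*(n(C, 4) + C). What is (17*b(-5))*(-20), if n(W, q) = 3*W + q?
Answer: 136000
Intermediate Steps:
n(W, q) = q + 3*W
b(C) = -5*C*(4 + 4*C) (b(C) = -5*C*((4 + 3*C) + C) = -5*C*(4 + 4*C))
(17*b(-5))*(-20) = (17*(-20*(-5)*(1 - 5)))*(-20) = (17*(-20*(-5)*(-4)))*(-20) = (17*(-400))*(-20) = -6800*(-20) = 136000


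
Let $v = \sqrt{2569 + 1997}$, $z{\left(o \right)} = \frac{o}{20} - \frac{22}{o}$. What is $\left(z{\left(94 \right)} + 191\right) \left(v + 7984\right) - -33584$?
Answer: $\frac{374633288}{235} + \frac{91869 \sqrt{4566}}{470} \approx 1.6074 \cdot 10^{6}$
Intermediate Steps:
$z{\left(o \right)} = - \frac{22}{o} + \frac{o}{20}$ ($z{\left(o \right)} = o \frac{1}{20} - \frac{22}{o} = \frac{o}{20} - \frac{22}{o} = - \frac{22}{o} + \frac{o}{20}$)
$v = \sqrt{4566} \approx 67.572$
$\left(z{\left(94 \right)} + 191\right) \left(v + 7984\right) - -33584 = \left(\left(- \frac{22}{94} + \frac{1}{20} \cdot 94\right) + 191\right) \left(\sqrt{4566} + 7984\right) - -33584 = \left(\left(\left(-22\right) \frac{1}{94} + \frac{47}{10}\right) + 191\right) \left(7984 + \sqrt{4566}\right) + 33584 = \left(\left(- \frac{11}{47} + \frac{47}{10}\right) + 191\right) \left(7984 + \sqrt{4566}\right) + 33584 = \left(\frac{2099}{470} + 191\right) \left(7984 + \sqrt{4566}\right) + 33584 = \frac{91869 \left(7984 + \sqrt{4566}\right)}{470} + 33584 = \left(\frac{366741048}{235} + \frac{91869 \sqrt{4566}}{470}\right) + 33584 = \frac{374633288}{235} + \frac{91869 \sqrt{4566}}{470}$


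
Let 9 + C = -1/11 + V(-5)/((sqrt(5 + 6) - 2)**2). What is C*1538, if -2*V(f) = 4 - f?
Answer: -8678165/539 - 27684*sqrt(11)/49 ≈ -17974.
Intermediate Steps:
V(f) = -2 + f/2 (V(f) = -(4 - f)/2 = -2 + f/2)
C = -100/11 - 9/(2*(-2 + sqrt(11))**2) (C = -9 + (-1/11 + (-2 + (1/2)*(-5))/((sqrt(5 + 6) - 2)**2)) = -9 + (-1*1/11 + (-2 - 5/2)/((sqrt(11) - 2)**2)) = -9 + (-1/11 - 9/(2*(-2 + sqrt(11))**2)) = -100/11 - 9/(2*(-2 + sqrt(11))**2) ≈ -11.687)
C*1538 = (-11285/1078 - 18*sqrt(11)/49)*1538 = -8678165/539 - 27684*sqrt(11)/49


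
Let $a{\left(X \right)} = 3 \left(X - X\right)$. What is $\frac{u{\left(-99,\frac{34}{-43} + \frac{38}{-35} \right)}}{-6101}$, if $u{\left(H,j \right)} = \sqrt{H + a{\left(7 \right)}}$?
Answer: $- \frac{3 i \sqrt{11}}{6101} \approx - 0.0016309 i$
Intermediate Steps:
$a{\left(X \right)} = 0$ ($a{\left(X \right)} = 3 \cdot 0 = 0$)
$u{\left(H,j \right)} = \sqrt{H}$ ($u{\left(H,j \right)} = \sqrt{H + 0} = \sqrt{H}$)
$\frac{u{\left(-99,\frac{34}{-43} + \frac{38}{-35} \right)}}{-6101} = \frac{\sqrt{-99}}{-6101} = 3 i \sqrt{11} \left(- \frac{1}{6101}\right) = - \frac{3 i \sqrt{11}}{6101}$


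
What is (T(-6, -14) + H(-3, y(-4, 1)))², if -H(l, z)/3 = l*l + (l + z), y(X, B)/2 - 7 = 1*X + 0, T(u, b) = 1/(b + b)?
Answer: 1018081/784 ≈ 1298.6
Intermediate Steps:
T(u, b) = 1/(2*b)
y(X, B) = 14 + 2*X (y(X, B) = 14 + 2*(1*X + 0) = 14 + 2*(X + 0) = 14 + 2*X)
H(l, z) = -3*l - 3*z - 3*l² (H(l, z) = -3*(l*l + (l + z)) = -3*(l² + (l + z)) = -3*(l + z + l²) = -3*l - 3*z - 3*l²)
(T(-6, -14) + H(-3, y(-4, 1)))² = ((½)/(-14) + (-3*(-3) - 3*(14 + 2*(-4)) - 3*(-3)²))² = ((½)*(-1/14) + (9 - 3*(14 - 8) - 3*9))² = (-1/28 + (9 - 3*6 - 27))² = (-1/28 + (9 - 18 - 27))² = (-1/28 - 36)² = (-1009/28)² = 1018081/784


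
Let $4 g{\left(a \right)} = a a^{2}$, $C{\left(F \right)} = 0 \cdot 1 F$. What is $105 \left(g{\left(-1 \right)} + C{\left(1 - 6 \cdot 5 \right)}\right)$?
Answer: $- \frac{105}{4} \approx -26.25$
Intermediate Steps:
$C{\left(F \right)} = 0$ ($C{\left(F \right)} = 0 F = 0$)
$g{\left(a \right)} = \frac{a^{3}}{4}$ ($g{\left(a \right)} = \frac{a a^{2}}{4} = \frac{a^{3}}{4}$)
$105 \left(g{\left(-1 \right)} + C{\left(1 - 6 \cdot 5 \right)}\right) = 105 \left(\frac{\left(-1\right)^{3}}{4} + 0\right) = 105 \left(\frac{1}{4} \left(-1\right) + 0\right) = 105 \left(- \frac{1}{4} + 0\right) = 105 \left(- \frac{1}{4}\right) = - \frac{105}{4}$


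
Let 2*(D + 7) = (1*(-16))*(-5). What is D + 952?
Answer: 985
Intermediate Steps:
D = 33 (D = -7 + ((1*(-16))*(-5))/2 = -7 + (-16*(-5))/2 = -7 + (½)*80 = -7 + 40 = 33)
D + 952 = 33 + 952 = 985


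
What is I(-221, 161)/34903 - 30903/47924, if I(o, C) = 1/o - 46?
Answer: -238859480697/369664793212 ≈ -0.64615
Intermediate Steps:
I(o, C) = -46 + 1/o
I(-221, 161)/34903 - 30903/47924 = (-46 + 1/(-221))/34903 - 30903/47924 = (-46 - 1/221)*(1/34903) - 30903*1/47924 = -10167/221*1/34903 - 30903/47924 = -10167/7713563 - 30903/47924 = -238859480697/369664793212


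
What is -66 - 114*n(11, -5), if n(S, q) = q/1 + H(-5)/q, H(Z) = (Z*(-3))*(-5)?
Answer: -1206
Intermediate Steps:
H(Z) = 15*Z (H(Z) = -3*Z*(-5) = 15*Z)
n(S, q) = q - 75/q (n(S, q) = q/1 + (15*(-5))/q = q*1 - 75/q = q - 75/q)
-66 - 114*n(11, -5) = -66 - 114*(-5 - 75/(-5)) = -66 - 114*(-5 - 75*(-1/5)) = -66 - 114*(-5 + 15) = -66 - 114*10 = -66 - 1140 = -1206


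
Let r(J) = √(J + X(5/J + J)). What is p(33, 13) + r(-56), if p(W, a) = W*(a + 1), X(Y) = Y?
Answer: 462 + I*√87878/28 ≈ 462.0 + 10.587*I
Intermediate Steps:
r(J) = √(2*J + 5/J) (r(J) = √(J + (5/J + J)) = √(J + (J + 5/J)) = √(2*J + 5/J))
p(W, a) = W*(1 + a)
p(33, 13) + r(-56) = 33*(1 + 13) + √(2*(-56) + 5/(-56)) = 33*14 + √(-112 + 5*(-1/56)) = 462 + √(-112 - 5/56) = 462 + √(-6277/56) = 462 + I*√87878/28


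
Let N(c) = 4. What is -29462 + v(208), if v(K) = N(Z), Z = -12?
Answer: -29458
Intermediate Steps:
v(K) = 4
-29462 + v(208) = -29462 + 4 = -29458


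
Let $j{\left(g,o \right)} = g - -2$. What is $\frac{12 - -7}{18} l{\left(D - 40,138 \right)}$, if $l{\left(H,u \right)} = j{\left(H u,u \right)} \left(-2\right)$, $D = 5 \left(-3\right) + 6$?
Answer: $\frac{128440}{9} \approx 14271.0$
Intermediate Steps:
$D = -9$ ($D = -15 + 6 = -9$)
$j{\left(g,o \right)} = 2 + g$ ($j{\left(g,o \right)} = g + 2 = 2 + g$)
$l{\left(H,u \right)} = -4 - 2 H u$ ($l{\left(H,u \right)} = \left(2 + H u\right) \left(-2\right) = -4 - 2 H u$)
$\frac{12 - -7}{18} l{\left(D - 40,138 \right)} = \frac{12 - -7}{18} \left(-4 - 2 \left(-9 - 40\right) 138\right) = \left(12 + 7\right) \frac{1}{18} \left(-4 - \left(-98\right) 138\right) = 19 \cdot \frac{1}{18} \left(-4 + 13524\right) = \frac{19}{18} \cdot 13520 = \frac{128440}{9}$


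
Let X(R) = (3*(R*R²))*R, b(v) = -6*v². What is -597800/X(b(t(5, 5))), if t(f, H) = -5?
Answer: -2989/7593750 ≈ -0.00039361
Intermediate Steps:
X(R) = 3*R⁴ (X(R) = (3*R³)*R = 3*R⁴)
-597800/X(b(t(5, 5))) = -597800/(3*(-6*(-5)²)⁴) = -597800/(3*(-6*25)⁴) = -597800/(3*(-150)⁴) = -597800/(3*506250000) = -597800/1518750000 = -597800*1/1518750000 = -2989/7593750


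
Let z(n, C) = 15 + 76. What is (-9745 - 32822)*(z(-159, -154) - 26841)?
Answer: 1138667250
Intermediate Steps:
z(n, C) = 91
(-9745 - 32822)*(z(-159, -154) - 26841) = (-9745 - 32822)*(91 - 26841) = -42567*(-26750) = 1138667250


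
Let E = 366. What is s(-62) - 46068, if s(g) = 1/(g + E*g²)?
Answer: -64810397255/1406842 ≈ -46068.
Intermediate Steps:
s(g) = 1/(g + 366*g²)
s(-62) - 46068 = 1/((-62)*(1 + 366*(-62))) - 46068 = -1/(62*(1 - 22692)) - 46068 = -1/62/(-22691) - 46068 = -1/62*(-1/22691) - 46068 = 1/1406842 - 46068 = -64810397255/1406842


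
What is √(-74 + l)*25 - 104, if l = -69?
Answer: -104 + 25*I*√143 ≈ -104.0 + 298.96*I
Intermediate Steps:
√(-74 + l)*25 - 104 = √(-74 - 69)*25 - 104 = √(-143)*25 - 104 = (I*√143)*25 - 104 = 25*I*√143 - 104 = -104 + 25*I*√143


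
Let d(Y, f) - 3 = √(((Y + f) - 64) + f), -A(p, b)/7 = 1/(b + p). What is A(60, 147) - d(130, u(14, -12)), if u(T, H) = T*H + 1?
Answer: -628/207 - 2*I*√67 ≈ -3.0338 - 16.371*I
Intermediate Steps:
A(p, b) = -7/(b + p)
u(T, H) = 1 + H*T (u(T, H) = H*T + 1 = 1 + H*T)
d(Y, f) = 3 + √(-64 + Y + 2*f) (d(Y, f) = 3 + √(((Y + f) - 64) + f) = 3 + √((-64 + Y + f) + f) = 3 + √(-64 + Y + 2*f))
A(60, 147) - d(130, u(14, -12)) = -7/(147 + 60) - (3 + √(-64 + 130 + 2*(1 - 12*14))) = -7/207 - (3 + √(-64 + 130 + 2*(1 - 168))) = -7*1/207 - (3 + √(-64 + 130 + 2*(-167))) = -7/207 - (3 + √(-64 + 130 - 334)) = -7/207 - (3 + √(-268)) = -7/207 - (3 + 2*I*√67) = -7/207 + (-3 - 2*I*√67) = -628/207 - 2*I*√67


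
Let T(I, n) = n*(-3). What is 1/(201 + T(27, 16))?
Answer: 1/153 ≈ 0.0065359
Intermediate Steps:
T(I, n) = -3*n
1/(201 + T(27, 16)) = 1/(201 - 3*16) = 1/(201 - 48) = 1/153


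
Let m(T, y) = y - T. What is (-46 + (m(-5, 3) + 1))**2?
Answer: 1369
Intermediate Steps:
(-46 + (m(-5, 3) + 1))**2 = (-46 + ((3 - 1*(-5)) + 1))**2 = (-46 + ((3 + 5) + 1))**2 = (-46 + (8 + 1))**2 = (-46 + 9)**2 = (-37)**2 = 1369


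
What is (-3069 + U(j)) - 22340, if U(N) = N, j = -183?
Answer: -25592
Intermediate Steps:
(-3069 + U(j)) - 22340 = (-3069 - 183) - 22340 = -3252 - 22340 = -25592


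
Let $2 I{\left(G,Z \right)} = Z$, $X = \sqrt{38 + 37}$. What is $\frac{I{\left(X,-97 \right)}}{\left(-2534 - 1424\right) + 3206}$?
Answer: $\frac{97}{1504} \approx 0.064495$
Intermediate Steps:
$X = 5 \sqrt{3}$ ($X = \sqrt{75} = 5 \sqrt{3} \approx 8.6602$)
$I{\left(G,Z \right)} = \frac{Z}{2}$
$\frac{I{\left(X,-97 \right)}}{\left(-2534 - 1424\right) + 3206} = \frac{\frac{1}{2} \left(-97\right)}{\left(-2534 - 1424\right) + 3206} = - \frac{97}{2 \left(-3958 + 3206\right)} = - \frac{97}{2 \left(-752\right)} = \left(- \frac{97}{2}\right) \left(- \frac{1}{752}\right) = \frac{97}{1504}$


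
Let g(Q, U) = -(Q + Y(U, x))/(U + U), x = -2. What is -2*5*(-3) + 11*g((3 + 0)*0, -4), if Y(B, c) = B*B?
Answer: 52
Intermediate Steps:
Y(B, c) = B²
g(Q, U) = -(Q + U²)/(2*U) (g(Q, U) = -(Q + U²)/(U + U) = -(Q + U²)/(2*U))
-2*5*(-3) + 11*g((3 + 0)*0, -4) = -2*5*(-3) + 11*((½)*(-(3 + 0)*0 - 1*(-4)²)/(-4)) = -10*(-3) + 11*((½)*(-¼)*(-3*0 - 1*16)) = 30 + 11*((½)*(-¼)*(-1*0 - 16)) = 30 + 11*((½)*(-¼)*(0 - 16)) = 30 + 11*((½)*(-¼)*(-16)) = 30 + 11*2 = 30 + 22 = 52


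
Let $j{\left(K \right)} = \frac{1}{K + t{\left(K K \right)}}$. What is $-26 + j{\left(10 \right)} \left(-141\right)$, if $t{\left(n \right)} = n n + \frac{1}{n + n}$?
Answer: $- \frac{52080226}{2002001} \approx -26.014$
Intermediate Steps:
$t{\left(n \right)} = n^{2} + \frac{1}{2 n}$
$j{\left(K \right)} = \frac{1}{K + \frac{\frac{1}{2} + K^{6}}{K^{2}}}$ ($j{\left(K \right)} = \frac{1}{K + \frac{\frac{1}{2} + \left(K K\right)^{3}}{K K}} = \frac{1}{K + \frac{\frac{1}{2} + \left(K^{2}\right)^{3}}{K^{2}}} = \frac{1}{K + \frac{\frac{1}{2} + K^{6}}{K^{2}}}$)
$-26 + j{\left(10 \right)} \left(-141\right) = -26 + \frac{2 \cdot 10^{2}}{1 + 2 \cdot 10^{3} + 2 \cdot 10^{6}} \left(-141\right) = -26 + 2 \cdot 100 \frac{1}{1 + 2 \cdot 1000 + 2 \cdot 1000000} \left(-141\right) = -26 + 2 \cdot 100 \frac{1}{1 + 2000 + 2000000} \left(-141\right) = -26 + 2 \cdot 100 \cdot \frac{1}{2002001} \left(-141\right) = -26 + \frac{200}{2002001} \left(-141\right) = -26 - \frac{28200}{2002001} = - \frac{52080226}{2002001}$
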